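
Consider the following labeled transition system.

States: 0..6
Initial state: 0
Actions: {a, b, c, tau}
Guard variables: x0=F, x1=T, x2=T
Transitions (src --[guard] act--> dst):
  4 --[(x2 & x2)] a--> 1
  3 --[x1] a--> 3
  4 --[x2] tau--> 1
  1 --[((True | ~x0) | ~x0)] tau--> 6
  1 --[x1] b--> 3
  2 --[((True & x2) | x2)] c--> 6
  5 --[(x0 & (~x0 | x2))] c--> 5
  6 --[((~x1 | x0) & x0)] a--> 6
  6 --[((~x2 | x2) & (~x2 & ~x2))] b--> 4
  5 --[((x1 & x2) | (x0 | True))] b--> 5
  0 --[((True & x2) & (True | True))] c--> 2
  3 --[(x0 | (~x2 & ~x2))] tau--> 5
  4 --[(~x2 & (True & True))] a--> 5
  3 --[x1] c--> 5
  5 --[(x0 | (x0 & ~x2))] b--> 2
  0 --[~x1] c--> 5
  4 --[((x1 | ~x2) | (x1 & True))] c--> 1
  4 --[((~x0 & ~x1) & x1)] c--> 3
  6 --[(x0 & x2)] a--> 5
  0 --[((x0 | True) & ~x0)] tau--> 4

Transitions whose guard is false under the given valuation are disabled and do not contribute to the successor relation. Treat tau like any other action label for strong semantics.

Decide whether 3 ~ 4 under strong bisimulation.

Answer: NOT BISIMILAR

Working:
Compute ~ classes (split until stable):
  π0 = {{0,1,2,3,4,5,6}}
  π1 = {{0},{1},{2},{3},{4},{5},{6}}
Fixed point at round 2; 7 class(es).
[3]={3}  [4]={4}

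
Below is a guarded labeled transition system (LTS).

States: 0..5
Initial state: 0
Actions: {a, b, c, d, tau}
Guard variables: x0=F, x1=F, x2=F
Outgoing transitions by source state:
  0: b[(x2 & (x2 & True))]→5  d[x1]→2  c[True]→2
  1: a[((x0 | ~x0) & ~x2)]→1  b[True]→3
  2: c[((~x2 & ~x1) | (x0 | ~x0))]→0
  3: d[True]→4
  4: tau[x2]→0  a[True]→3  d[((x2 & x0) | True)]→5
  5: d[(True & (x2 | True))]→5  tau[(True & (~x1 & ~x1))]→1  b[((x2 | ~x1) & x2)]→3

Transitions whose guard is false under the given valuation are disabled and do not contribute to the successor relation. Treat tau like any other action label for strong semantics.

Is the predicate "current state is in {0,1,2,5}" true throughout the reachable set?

Inv-set: {0,1,2,5}
R = {0,2}
  0: ok
  2: ok

Answer: INVARIANT HOLDS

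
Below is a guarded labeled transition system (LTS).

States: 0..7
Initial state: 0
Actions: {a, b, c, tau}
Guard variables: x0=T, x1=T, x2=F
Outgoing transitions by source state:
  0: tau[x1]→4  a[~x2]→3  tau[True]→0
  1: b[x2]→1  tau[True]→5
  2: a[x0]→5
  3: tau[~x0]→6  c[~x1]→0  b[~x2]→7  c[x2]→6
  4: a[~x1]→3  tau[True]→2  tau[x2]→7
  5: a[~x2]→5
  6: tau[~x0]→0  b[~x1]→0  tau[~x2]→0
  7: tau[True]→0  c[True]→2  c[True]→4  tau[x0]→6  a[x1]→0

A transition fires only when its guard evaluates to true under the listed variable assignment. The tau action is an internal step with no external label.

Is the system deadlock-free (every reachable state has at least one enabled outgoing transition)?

Reachable = {0,2,3,4,5,6,7}
  0: a→3  tau→0  tau→4  [3 exit(s)]
  2: a→5  [1 exit(s)]
  3: b→7  [1 exit(s)]
  4: tau→2  [1 exit(s)]
  5: a→5  [1 exit(s)]
  6: tau→0  [1 exit(s)]
  7: a→0  c→2  c→4  tau→0  tau→6  [5 exit(s)]

Answer: DEADLOCK-FREE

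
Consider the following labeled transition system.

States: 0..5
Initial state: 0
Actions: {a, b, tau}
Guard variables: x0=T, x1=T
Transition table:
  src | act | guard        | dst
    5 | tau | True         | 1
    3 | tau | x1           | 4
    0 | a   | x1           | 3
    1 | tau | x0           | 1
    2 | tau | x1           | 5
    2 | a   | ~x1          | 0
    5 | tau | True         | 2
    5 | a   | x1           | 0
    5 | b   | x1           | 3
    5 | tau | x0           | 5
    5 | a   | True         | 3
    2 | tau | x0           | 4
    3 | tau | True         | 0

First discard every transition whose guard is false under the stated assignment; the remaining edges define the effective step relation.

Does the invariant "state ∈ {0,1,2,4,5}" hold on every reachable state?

Safe = {0,1,2,4,5}
Reachable = {0,3,4}
  0: safe
  3: ✗ unsafe
  4: safe
witness against invariant: a → 3

Answer: INVARIANT VIOLATED at state 3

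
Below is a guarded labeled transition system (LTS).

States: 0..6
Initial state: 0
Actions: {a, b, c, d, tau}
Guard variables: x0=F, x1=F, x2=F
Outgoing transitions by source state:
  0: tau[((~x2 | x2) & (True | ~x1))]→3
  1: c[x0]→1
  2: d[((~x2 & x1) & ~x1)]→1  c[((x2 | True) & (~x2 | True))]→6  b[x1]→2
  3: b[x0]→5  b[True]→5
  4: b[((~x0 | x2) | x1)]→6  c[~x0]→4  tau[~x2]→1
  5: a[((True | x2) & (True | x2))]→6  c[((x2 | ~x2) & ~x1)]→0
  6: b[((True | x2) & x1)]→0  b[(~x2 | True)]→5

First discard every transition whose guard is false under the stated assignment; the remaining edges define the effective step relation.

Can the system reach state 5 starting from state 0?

Answer: REACHABLE

Trace:
After dropping false guards: 9 live edges.
depth 0: {0}
depth 1: {3}  cumulative {0,3}
depth 2: {5}  cumulative {0,3,5}
depth 3: {6}  cumulative {0,3,5,6}
R = {0,3,5,6}
Path to 5: tau·b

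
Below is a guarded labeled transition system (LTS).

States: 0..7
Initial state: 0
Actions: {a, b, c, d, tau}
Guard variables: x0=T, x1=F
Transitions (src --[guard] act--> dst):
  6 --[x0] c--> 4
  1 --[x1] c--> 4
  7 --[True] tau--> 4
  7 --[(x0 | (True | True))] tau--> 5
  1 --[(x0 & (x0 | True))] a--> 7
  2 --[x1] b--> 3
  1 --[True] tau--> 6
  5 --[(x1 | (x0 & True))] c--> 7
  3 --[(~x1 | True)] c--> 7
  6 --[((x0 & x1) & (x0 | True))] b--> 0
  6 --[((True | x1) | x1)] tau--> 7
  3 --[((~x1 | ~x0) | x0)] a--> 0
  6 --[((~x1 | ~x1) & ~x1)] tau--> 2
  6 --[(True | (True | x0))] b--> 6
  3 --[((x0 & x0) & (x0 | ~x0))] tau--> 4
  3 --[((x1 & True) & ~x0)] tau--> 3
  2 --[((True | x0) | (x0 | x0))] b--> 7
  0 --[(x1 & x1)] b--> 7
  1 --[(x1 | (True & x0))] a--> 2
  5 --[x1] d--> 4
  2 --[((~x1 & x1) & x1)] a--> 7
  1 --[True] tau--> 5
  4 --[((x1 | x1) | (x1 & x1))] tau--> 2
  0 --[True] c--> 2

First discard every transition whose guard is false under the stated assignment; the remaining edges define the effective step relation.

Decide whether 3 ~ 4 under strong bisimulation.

Answer: NOT BISIMILAR

Analysis:
Compute ~ classes (split until stable):
  π0 = {{0,1,2,3,4,5,6,7}}
  π1 = {{0,5},{1},{2},{3},{4},{6},{7}}
  π2 = {{0},{1},{2},{3},{4},{5},{6},{7}}
Fixed point at round 3; 8 class(es).
[3]={3}  [4]={4}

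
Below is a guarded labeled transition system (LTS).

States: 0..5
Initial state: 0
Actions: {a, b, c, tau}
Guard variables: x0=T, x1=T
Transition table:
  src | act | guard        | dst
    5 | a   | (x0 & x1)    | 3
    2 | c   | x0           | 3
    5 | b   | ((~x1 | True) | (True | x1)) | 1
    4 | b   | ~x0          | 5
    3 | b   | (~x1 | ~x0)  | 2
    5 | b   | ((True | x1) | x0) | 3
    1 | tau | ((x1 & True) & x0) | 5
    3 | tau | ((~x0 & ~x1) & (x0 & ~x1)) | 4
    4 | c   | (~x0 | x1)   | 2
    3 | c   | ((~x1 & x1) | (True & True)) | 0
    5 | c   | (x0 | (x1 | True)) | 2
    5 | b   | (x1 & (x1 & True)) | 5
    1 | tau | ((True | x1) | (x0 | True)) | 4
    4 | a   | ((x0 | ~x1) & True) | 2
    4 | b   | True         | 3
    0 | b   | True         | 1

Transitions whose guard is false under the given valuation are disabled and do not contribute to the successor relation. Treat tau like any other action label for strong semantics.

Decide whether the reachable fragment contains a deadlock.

R = {0,1,2,3,4,5}
  0: b→1  [1 out]
  1: tau→4  tau→5  [2 out]
  2: c→3  [1 out]
  3: c→0  [1 out]
  4: a→2  b→3  c→2  [3 out]
  5: a→3  b→1  b→3  b→5  c→2  [5 out]

Answer: DEADLOCK-FREE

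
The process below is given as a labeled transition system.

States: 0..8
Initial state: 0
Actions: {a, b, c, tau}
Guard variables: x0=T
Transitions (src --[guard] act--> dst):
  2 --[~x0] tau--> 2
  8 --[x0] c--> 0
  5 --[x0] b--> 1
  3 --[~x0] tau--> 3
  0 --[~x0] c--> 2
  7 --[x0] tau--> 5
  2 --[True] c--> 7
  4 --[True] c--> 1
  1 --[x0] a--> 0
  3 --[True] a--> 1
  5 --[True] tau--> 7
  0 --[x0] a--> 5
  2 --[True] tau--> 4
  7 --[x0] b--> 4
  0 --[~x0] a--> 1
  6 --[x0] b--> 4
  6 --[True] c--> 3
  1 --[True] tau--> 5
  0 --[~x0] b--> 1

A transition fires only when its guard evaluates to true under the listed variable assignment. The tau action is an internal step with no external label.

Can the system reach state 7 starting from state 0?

Answer: REACHABLE

Working:
Guard filter leaves 14 enabled edge(s).
Layer 0: {0}
Layer 1: {5}  total {0,5}
Layer 2: {1,7}  total {0,1,5,7}
Layer 3: {4}  total {0,1,4,5,7}
R = {0,1,4,5,7}
witness 7: a·tau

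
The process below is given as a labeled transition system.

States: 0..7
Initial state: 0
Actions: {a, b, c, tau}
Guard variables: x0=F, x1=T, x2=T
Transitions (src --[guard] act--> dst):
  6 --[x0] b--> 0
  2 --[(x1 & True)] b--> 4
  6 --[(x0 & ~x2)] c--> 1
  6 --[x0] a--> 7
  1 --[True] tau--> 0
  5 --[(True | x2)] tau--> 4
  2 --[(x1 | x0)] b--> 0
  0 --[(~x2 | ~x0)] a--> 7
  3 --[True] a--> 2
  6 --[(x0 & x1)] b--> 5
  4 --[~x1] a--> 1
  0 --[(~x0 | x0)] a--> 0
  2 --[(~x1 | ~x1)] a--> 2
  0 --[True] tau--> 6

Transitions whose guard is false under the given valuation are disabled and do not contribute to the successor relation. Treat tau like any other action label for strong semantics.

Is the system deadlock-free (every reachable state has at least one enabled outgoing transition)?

Answer: DEADLOCK at state 6

Analysis:
R = {0,6,7}
  0: a→0  a→7  tau→6  [deg 3]
  6: ∅  [deadlock]
  7: ∅  [deadlock]
Path to 6: tau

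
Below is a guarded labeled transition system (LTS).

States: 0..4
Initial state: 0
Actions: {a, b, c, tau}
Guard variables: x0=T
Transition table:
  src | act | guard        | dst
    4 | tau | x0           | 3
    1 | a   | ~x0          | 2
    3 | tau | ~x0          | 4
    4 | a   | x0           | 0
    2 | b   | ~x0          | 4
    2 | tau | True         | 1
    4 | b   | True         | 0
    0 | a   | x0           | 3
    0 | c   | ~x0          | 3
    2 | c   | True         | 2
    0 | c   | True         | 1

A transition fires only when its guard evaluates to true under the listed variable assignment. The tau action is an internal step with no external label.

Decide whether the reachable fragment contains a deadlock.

R = {0,1,3}
  0: a→3  c→1  [2 exit(s)]
  1: ∅  [no exit]
  3: ∅  [no exit]
Path to 1: c

Answer: DEADLOCK at state 1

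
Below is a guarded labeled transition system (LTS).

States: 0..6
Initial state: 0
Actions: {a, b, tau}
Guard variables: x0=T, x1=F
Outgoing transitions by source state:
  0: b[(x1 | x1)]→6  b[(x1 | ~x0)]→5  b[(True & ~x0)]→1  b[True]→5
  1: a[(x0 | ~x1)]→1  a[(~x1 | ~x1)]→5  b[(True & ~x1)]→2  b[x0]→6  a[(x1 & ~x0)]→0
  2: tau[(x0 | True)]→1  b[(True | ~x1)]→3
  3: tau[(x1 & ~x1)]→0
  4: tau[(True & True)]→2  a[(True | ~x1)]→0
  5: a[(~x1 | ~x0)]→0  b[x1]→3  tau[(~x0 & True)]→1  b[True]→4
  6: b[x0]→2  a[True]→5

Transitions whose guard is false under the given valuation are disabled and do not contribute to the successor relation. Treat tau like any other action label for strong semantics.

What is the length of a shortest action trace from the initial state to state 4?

Breadth-first toward 4:
  Layer 0: {0}
  Layer 1: {5}
  Layer 2: {4}
4 enters at depth 2; path b·b

Answer: 2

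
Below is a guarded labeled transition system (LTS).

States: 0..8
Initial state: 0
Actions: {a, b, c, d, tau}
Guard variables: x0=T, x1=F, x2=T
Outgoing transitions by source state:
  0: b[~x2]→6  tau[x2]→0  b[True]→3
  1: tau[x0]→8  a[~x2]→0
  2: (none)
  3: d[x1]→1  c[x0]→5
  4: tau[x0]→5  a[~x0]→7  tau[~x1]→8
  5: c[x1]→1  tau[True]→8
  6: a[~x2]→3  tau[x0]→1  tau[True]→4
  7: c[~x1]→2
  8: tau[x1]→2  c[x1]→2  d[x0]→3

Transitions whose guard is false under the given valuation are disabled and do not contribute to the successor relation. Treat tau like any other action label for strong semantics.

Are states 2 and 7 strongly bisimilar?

Answer: NOT BISIMILAR

Trace:
Compute ~ classes (split until stable):
  round 0: {{0,1,2,3,4,5,6,7,8}}
  round 1: {{0},{1,4,5,6},{2},{3,7},{8}}
  round 2: {{0},{1,5},{2},{3},{4},{6},{7},{8}}
Fixed point at round 3; 8 class(es).
2∈{2}, 7∈{7}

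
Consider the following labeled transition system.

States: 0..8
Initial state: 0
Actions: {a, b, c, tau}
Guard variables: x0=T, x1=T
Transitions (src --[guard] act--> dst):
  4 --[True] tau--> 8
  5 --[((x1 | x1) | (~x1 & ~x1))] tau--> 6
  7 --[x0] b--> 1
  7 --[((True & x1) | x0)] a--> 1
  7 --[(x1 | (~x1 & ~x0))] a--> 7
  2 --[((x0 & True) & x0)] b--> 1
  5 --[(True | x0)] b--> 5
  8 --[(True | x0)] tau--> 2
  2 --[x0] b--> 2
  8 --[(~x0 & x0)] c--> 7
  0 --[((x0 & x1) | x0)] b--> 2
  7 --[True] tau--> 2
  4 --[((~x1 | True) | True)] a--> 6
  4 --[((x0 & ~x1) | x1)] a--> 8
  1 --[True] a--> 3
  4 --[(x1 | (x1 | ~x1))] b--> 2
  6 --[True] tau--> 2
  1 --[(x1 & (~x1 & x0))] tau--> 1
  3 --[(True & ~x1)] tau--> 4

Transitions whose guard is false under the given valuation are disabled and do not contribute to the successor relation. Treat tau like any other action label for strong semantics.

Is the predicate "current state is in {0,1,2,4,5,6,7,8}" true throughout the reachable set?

Allowed set {0,1,2,4,5,6,7,8}
R = {0,1,2,3}
  0: safe
  1: safe
  2: safe
  3: VIOLATES
witness against invariant: b·b·a → 3

Answer: INVARIANT VIOLATED at state 3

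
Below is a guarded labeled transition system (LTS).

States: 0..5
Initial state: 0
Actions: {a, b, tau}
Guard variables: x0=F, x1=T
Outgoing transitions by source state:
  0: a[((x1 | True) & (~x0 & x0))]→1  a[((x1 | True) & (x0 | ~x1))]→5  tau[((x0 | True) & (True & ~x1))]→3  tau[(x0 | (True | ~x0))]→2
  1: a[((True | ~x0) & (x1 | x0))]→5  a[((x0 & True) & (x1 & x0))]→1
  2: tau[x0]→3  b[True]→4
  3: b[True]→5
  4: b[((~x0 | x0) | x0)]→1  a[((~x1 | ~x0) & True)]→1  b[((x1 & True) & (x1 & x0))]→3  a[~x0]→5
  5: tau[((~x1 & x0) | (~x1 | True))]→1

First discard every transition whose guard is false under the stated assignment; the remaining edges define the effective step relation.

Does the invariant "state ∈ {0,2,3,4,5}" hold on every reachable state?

Answer: INVARIANT VIOLATED at state 1

Trace:
Allowed set {0,2,3,4,5}
Reachable = {0,1,2,4,5}
  0: ok
  1: VIOLATES
  2: ok
  4: ok
  5: ok
witness against invariant: tau·b·b → 1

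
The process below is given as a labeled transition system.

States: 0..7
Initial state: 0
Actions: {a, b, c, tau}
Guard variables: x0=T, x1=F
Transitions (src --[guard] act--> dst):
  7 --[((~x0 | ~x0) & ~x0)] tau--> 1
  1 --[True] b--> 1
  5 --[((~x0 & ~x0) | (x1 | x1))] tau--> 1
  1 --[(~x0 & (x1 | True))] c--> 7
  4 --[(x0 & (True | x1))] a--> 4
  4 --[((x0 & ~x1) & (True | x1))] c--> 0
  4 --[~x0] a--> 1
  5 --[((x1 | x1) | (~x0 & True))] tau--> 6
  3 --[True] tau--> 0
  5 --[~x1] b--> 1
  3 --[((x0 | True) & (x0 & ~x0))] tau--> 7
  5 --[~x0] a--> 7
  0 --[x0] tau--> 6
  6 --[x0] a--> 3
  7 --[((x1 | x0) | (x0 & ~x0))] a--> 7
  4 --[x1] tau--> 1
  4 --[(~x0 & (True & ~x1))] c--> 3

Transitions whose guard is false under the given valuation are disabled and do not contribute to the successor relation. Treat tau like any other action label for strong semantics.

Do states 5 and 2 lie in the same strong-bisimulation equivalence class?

Refine partition for ~:
  round 0: {{0,1,2,3,4,5,6,7}}
  round 1: {{0,3},{1,5},{2},{4},{6,7}}
  round 2: {{0},{1,5},{2},{3},{4},{6},{7}}
Fixed point at round 3; 7 class(es).
class of 5: {1,5}; class of 2: {2}

Answer: NOT BISIMILAR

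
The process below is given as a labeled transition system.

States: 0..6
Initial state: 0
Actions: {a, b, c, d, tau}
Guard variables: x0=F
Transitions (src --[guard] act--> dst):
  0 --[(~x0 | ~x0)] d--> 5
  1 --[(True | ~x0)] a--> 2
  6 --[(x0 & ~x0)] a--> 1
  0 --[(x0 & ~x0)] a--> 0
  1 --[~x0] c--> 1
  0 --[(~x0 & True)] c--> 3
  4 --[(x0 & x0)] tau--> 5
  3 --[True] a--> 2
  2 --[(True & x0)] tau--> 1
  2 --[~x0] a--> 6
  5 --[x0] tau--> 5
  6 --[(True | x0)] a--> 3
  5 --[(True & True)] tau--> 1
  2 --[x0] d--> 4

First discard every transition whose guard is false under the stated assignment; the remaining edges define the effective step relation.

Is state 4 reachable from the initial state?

Answer: UNREACHABLE

Trace:
After dropping false guards: 8 live edges.
Layer 0: {0}
Layer 1: {3,5}  total {0,3,5}
Layer 2: {1,2}  total {0,1,2,3,5}
Layer 3: {6}  total {0,1,2,3,5,6}
Reachable = {0,1,2,3,5,6}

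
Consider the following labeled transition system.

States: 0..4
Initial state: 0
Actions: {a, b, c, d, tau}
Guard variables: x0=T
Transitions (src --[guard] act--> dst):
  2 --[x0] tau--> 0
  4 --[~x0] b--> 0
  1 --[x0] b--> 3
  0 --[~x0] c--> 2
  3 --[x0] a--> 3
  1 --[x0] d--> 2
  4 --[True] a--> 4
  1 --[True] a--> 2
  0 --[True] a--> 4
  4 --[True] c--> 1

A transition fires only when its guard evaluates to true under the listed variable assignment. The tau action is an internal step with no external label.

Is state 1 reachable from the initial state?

After dropping false guards: 8 live edges.
Layer 0: {0}
Layer 1: {4}  total {0,4}
Layer 2: {1}  total {0,1,4}
Layer 3: {2,3}  total {0,1,2,3,4}
Reachable = {0,1,2,3,4}
trace reaching 1: a·c

Answer: REACHABLE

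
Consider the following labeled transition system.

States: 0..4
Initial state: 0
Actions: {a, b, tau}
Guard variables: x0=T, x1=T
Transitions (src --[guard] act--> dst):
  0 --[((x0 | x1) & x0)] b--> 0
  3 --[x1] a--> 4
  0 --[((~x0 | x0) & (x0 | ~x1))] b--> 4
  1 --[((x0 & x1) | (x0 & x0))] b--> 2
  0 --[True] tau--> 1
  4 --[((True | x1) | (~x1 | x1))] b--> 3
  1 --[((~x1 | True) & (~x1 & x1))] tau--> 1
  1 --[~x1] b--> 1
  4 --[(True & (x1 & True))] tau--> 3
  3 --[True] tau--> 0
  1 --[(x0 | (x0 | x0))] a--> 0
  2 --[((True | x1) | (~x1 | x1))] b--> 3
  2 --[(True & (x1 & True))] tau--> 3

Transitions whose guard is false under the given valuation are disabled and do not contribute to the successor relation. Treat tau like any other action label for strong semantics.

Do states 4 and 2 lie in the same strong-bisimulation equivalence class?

Refine partition for ~:
  P[0] = {{0,1,2,3,4}}
  P[1] = {{0,2,4},{1},{3}}
  P[2] = {{0},{1},{2,4},{3}}
stable after 3 split(s): 4 block(s)
4∈{2,4}, 2∈{2,4}

Answer: BISIMILAR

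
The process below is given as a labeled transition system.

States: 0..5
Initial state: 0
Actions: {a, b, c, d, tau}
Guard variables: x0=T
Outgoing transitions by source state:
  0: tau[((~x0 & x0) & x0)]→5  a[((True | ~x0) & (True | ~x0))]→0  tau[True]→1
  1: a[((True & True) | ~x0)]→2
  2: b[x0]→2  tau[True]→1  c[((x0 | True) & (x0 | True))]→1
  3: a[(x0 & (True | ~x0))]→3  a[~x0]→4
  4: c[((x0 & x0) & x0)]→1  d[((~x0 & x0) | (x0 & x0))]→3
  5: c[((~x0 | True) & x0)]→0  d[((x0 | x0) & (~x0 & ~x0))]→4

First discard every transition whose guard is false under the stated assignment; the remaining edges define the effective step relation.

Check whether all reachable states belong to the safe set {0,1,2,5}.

Allowed set {0,1,2,5}
Reach set: {0,1,2}
  0: ok
  1: ok
  2: ok

Answer: INVARIANT HOLDS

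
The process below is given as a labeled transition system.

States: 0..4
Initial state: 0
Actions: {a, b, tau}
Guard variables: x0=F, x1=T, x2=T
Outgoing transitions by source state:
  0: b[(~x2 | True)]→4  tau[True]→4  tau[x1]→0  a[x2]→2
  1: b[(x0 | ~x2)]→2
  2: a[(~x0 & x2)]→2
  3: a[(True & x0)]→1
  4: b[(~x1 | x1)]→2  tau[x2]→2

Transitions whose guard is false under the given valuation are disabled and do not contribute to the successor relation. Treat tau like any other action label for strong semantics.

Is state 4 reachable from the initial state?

Guard filter leaves 7 enabled edge(s).
Layer 0: {0}
Layer 1: {2,4}  now seen {0,2,4}
R = {0,2,4}
trace reaching 4: b

Answer: REACHABLE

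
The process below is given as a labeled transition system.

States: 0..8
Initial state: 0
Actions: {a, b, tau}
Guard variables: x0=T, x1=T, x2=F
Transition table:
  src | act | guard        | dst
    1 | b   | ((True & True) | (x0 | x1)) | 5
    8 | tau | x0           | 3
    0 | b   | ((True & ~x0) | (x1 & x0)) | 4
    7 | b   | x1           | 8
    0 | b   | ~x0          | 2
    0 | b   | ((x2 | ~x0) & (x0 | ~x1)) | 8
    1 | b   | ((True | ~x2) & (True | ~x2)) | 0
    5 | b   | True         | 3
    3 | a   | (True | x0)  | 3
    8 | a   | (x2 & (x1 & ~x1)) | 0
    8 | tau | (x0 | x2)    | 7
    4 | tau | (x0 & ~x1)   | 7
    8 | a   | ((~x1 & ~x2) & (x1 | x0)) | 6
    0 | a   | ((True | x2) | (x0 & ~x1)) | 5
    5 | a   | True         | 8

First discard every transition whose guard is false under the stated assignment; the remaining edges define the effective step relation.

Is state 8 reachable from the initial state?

10 transition(s) survive guard evaluation.
depth 0: {0}
depth 1: {4,5}  total {0,4,5}
depth 2: {3,8}  total {0,3,4,5,8}
depth 3: {7}  total {0,3,4,5,7,8}
R = {0,3,4,5,7,8}
trace reaching 8: a·a

Answer: REACHABLE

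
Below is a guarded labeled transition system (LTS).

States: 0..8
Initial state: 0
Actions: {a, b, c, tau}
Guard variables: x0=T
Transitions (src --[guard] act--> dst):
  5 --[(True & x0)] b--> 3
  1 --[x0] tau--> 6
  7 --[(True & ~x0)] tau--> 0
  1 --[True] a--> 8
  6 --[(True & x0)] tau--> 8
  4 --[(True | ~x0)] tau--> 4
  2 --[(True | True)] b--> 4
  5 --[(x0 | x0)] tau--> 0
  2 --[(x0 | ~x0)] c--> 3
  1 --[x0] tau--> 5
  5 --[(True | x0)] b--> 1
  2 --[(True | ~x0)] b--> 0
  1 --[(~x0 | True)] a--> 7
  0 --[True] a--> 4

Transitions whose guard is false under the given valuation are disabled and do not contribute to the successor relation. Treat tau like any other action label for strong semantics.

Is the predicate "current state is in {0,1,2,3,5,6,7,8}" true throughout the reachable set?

Answer: INVARIANT VIOLATED at state 4

Analysis:
Safe = {0,1,2,3,5,6,7,8}
R = {0,4}
  0: ok
  4: ✗ unsafe
counterexample path to 4: a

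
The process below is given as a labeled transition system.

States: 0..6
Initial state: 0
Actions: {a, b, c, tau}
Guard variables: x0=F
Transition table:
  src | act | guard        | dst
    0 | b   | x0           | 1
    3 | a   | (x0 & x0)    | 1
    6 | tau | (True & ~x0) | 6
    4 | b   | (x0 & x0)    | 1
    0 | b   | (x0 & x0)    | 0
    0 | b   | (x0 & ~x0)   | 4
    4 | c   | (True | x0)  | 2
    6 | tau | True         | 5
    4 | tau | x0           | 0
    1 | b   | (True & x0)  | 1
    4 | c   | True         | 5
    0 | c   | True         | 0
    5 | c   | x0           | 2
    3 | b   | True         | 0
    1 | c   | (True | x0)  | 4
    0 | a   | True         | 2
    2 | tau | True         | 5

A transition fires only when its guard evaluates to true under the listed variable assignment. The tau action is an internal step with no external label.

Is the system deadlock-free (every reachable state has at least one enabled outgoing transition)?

Reachable = {0,2,5}
  0: a→2  c→0  [deg 2]
  2: tau→5  [deg 1]
  5: ∅  [STUCK]
Path to 5: a·tau

Answer: DEADLOCK at state 5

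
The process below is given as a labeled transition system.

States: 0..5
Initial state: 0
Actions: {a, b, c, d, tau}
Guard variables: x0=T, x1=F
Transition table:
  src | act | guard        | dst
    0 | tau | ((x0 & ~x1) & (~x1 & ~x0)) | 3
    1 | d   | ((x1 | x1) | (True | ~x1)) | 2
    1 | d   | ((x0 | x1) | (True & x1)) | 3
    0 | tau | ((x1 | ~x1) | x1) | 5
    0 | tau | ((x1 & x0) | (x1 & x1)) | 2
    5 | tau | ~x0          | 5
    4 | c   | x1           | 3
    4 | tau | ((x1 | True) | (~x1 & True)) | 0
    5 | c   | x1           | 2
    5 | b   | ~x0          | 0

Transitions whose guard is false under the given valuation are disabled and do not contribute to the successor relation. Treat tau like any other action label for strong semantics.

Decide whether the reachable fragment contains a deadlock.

Answer: DEADLOCK at state 5

Working:
R = {0,5}
  0: tau→5  [1 out]
  5: ∅  [deadlock]
Path to 5: tau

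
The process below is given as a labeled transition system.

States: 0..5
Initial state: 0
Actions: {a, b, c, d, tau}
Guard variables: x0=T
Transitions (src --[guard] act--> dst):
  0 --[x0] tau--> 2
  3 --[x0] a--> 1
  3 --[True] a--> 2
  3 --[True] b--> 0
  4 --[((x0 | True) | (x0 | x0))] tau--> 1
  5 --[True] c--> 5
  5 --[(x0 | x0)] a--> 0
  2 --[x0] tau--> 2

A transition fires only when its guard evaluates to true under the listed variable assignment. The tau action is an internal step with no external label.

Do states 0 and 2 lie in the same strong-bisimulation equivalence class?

Answer: BISIMILAR

Trace:
Compute ~ classes (split until stable):
  P[0] = {{0,1,2,3,4,5}}
  P[1] = {{0,2,4},{1},{3},{5}}
  P[2] = {{0,2},{1},{3},{4},{5}}
Fixed point at round 3; 5 class(es).
0∈{0,2}, 2∈{0,2}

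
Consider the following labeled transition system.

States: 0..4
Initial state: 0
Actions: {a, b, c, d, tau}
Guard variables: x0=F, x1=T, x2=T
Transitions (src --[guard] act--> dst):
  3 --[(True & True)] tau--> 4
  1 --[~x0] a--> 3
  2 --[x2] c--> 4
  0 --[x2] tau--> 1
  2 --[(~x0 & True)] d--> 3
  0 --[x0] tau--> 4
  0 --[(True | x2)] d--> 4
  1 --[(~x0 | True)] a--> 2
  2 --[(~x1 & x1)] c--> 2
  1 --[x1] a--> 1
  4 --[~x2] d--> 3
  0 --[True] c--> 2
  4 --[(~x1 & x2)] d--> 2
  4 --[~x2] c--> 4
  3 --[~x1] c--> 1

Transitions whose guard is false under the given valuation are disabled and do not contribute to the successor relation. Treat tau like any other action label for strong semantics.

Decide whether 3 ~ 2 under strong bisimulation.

Compute ~ classes (split until stable):
  P[0] = {{0,1,2,3,4}}
  P[1] = {{0},{1},{2},{3},{4}}
Fixed point at round 2; 5 class(es).
3∈{3}, 2∈{2}

Answer: NOT BISIMILAR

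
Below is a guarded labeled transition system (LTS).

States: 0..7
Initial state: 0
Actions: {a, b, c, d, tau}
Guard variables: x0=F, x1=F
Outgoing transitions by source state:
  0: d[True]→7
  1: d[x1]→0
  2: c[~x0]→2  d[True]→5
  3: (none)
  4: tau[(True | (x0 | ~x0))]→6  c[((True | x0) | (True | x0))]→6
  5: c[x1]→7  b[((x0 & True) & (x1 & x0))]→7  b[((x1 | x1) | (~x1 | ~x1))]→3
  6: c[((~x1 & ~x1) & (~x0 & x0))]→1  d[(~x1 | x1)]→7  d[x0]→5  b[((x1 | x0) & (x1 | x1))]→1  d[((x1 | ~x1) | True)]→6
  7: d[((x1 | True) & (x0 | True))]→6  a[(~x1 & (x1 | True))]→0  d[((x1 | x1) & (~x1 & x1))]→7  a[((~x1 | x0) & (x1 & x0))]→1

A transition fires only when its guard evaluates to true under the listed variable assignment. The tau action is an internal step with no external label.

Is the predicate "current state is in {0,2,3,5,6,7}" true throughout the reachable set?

Answer: INVARIANT HOLDS

Working:
Safe = {0,2,3,5,6,7}
R = {0,6,7}
  0: ok
  6: ok
  7: ok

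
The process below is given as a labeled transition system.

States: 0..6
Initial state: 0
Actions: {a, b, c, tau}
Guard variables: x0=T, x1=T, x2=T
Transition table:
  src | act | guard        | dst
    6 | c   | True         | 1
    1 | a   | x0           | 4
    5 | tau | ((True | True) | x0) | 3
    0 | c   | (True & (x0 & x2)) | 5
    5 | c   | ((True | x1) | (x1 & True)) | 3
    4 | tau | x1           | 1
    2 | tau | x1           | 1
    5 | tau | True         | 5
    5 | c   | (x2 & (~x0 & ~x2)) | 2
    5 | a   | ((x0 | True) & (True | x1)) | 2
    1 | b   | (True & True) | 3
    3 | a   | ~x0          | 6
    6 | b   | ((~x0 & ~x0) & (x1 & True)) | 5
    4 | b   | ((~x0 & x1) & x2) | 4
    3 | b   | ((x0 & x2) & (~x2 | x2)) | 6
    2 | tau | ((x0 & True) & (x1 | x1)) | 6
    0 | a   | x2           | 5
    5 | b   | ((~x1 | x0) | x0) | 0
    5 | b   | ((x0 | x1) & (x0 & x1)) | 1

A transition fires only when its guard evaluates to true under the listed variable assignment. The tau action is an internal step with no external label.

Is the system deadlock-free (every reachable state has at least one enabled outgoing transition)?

Reachable = {0,1,2,3,4,5,6}
  0: a→5  c→5  [deg 2]
  1: a→4  b→3  [deg 2]
  2: tau→1  tau→6  [deg 2]
  3: b→6  [deg 1]
  4: tau→1  [deg 1]
  5: a→2  b→0  b→1  c→3  tau→3  tau→5  [deg 6]
  6: c→1  [deg 1]

Answer: DEADLOCK-FREE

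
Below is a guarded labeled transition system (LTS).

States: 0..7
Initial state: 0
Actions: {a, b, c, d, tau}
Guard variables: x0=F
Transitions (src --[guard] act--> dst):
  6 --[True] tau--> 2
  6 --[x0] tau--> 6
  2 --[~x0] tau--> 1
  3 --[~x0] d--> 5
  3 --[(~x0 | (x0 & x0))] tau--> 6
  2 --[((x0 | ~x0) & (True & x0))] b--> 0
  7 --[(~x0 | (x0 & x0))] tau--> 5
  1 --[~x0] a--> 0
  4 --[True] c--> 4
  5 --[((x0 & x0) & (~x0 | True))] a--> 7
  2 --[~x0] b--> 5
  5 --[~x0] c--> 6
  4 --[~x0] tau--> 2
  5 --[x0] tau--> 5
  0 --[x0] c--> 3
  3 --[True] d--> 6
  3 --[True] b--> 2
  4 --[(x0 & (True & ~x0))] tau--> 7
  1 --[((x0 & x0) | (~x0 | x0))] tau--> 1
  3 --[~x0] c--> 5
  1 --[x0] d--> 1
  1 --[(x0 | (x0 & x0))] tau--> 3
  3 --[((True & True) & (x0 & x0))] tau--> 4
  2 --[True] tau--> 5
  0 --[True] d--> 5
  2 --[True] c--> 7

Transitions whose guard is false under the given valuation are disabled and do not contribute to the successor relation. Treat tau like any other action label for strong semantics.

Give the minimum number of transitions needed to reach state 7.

Layered search for 7:
  Layer 0: {0}
  Layer 1: {5}
  Layer 2: {6}
  Layer 3: {2}
  Layer 4: {1,7}
first hit 7 at d=4 via d·c·tau·c

Answer: 4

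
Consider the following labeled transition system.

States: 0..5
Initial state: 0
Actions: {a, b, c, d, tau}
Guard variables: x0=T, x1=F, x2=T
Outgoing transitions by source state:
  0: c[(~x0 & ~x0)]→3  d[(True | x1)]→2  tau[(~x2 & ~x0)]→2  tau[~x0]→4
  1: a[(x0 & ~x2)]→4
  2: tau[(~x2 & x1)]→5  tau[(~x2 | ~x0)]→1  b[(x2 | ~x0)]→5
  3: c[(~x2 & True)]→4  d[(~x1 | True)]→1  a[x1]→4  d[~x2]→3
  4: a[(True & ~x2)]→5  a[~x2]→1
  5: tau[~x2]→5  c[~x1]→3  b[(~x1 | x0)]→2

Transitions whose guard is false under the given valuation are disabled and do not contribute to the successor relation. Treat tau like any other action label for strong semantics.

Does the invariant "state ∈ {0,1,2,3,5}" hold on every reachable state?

Answer: INVARIANT HOLDS

Analysis:
Safe = {0,1,2,3,5}
Reachable = {0,1,2,3,5}
  0: safe
  1: safe
  2: safe
  3: safe
  5: safe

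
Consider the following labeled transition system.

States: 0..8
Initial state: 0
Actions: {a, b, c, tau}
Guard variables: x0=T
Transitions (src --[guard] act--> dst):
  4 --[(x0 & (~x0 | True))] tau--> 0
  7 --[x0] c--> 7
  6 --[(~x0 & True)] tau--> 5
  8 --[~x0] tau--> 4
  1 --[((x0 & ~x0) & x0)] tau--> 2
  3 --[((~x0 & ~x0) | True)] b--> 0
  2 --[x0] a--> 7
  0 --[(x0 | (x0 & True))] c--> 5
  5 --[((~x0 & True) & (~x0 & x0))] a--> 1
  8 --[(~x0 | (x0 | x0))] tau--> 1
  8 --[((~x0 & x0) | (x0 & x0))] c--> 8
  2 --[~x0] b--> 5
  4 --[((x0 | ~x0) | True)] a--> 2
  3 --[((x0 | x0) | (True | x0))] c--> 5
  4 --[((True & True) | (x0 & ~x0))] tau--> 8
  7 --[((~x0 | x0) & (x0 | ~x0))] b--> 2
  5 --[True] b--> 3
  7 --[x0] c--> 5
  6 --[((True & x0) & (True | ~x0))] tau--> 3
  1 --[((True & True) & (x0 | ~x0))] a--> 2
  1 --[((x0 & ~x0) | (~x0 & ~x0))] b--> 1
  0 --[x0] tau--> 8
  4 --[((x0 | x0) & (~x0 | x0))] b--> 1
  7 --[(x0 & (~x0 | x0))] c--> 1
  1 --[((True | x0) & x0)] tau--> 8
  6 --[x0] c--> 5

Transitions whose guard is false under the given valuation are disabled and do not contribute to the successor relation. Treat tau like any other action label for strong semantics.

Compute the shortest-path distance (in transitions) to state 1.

Layered search for 1:
  depth 0: {0}
  depth 1: {5,8}
  depth 2: {1,3}
1 enters at depth 2; path tau·tau

Answer: 2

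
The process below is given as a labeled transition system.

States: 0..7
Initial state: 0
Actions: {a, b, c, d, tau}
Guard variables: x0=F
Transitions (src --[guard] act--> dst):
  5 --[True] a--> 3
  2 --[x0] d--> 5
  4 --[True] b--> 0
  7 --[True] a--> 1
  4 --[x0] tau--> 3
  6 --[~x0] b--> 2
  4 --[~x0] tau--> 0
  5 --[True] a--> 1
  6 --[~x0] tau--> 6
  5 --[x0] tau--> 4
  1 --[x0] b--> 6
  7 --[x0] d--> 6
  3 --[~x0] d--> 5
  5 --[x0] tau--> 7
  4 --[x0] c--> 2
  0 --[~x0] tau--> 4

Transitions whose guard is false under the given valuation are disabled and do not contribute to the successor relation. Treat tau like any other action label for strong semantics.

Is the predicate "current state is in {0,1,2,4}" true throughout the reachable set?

Answer: INVARIANT HOLDS

Working:
Inv-set: {0,1,2,4}
Reach set: {0,4}
  0: safe
  4: safe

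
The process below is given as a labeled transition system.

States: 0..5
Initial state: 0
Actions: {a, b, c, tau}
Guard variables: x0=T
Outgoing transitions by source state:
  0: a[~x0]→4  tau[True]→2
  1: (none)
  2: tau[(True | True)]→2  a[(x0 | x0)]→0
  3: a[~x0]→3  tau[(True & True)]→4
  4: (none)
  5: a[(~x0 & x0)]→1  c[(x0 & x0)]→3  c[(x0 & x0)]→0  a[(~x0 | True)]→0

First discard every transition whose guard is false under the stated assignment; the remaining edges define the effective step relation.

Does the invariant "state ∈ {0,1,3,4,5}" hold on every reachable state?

Answer: INVARIANT VIOLATED at state 2

Working:
Allowed set {0,1,3,4,5}
R = {0,2}
  0: safe
  2: outside
counterexample path to 2: tau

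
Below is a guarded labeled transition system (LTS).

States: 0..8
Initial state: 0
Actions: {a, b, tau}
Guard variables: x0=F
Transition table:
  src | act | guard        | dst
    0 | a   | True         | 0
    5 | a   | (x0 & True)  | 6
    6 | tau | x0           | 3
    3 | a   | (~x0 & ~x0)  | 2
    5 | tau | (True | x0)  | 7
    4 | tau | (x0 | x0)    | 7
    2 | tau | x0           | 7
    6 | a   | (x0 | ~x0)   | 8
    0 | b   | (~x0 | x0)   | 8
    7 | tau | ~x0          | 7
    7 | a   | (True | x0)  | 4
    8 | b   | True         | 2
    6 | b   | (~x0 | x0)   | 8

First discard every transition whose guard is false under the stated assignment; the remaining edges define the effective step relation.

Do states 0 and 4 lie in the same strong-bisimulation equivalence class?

Refine partition for ~:
  round 0: {{0,1,2,3,4,5,6,7,8}}
  round 1: {{0,6},{1,2,4},{3},{5},{7},{8}}
  round 2: {{0},{1,2,4},{3},{5},{6},{7},{8}}
7 equivalence class(es) (converged in 3)
[0]={0}  [4]={1,2,4}

Answer: NOT BISIMILAR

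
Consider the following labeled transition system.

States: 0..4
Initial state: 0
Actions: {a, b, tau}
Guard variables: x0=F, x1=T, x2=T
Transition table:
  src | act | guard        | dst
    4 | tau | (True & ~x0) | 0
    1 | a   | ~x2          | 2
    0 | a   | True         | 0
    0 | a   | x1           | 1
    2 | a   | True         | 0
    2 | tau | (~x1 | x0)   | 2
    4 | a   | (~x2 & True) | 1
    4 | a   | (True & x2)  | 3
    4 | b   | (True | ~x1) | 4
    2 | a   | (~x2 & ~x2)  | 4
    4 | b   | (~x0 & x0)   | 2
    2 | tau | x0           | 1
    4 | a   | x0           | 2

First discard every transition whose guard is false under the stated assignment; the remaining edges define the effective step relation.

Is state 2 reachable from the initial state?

Answer: UNREACHABLE

Trace:
Guard filter leaves 6 enabled edge(s).
Layer 0: {0}
Layer 1: {1}  total {0,1}
Reach set: {0,1}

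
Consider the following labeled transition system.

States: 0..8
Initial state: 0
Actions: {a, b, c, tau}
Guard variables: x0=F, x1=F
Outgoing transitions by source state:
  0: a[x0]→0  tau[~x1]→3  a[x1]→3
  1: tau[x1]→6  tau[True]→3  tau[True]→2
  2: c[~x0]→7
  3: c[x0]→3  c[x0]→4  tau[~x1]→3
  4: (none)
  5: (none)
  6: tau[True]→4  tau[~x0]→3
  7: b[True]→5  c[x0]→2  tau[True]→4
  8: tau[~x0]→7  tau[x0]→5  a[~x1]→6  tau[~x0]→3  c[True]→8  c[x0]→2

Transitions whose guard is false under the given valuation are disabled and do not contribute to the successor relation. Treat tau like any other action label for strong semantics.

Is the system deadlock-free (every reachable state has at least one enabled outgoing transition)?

Answer: DEADLOCK-FREE

Trace:
Reach set: {0,3}
  0: tau→3  [1 exit(s)]
  3: tau→3  [1 exit(s)]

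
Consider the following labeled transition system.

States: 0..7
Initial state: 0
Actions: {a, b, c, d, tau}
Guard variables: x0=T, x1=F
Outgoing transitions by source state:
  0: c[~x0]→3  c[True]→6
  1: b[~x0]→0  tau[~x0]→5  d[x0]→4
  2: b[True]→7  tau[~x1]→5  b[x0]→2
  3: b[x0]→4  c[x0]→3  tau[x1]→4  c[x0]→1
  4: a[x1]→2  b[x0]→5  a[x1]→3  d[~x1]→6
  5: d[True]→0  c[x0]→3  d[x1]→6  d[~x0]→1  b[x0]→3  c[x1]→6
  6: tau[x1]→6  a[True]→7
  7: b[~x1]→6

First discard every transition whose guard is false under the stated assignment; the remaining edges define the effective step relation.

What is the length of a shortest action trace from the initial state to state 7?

BFS to 7:
  Layer 0: {0}
  Layer 1: {6}
  Layer 2: {7}
first hit 7 at d=2 via c·a

Answer: 2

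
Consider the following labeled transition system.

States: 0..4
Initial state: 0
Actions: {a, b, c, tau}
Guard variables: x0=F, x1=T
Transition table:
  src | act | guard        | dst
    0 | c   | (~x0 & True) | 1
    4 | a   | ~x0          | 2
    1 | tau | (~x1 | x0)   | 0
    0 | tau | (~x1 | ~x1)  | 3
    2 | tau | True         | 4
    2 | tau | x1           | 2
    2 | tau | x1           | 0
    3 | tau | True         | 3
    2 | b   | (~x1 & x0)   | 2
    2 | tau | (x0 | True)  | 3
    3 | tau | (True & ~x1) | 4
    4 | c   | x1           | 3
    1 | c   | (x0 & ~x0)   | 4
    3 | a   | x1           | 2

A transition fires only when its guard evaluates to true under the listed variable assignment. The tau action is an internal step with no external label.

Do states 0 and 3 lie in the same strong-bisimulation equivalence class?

Bisimulation quotient by refinement:
  P[0] = {{0,1,2,3,4}}
  P[1] = {{0},{1},{2},{3},{4}}
stable after 2 split(s): 5 block(s)
[0]={0}  [3]={3}

Answer: NOT BISIMILAR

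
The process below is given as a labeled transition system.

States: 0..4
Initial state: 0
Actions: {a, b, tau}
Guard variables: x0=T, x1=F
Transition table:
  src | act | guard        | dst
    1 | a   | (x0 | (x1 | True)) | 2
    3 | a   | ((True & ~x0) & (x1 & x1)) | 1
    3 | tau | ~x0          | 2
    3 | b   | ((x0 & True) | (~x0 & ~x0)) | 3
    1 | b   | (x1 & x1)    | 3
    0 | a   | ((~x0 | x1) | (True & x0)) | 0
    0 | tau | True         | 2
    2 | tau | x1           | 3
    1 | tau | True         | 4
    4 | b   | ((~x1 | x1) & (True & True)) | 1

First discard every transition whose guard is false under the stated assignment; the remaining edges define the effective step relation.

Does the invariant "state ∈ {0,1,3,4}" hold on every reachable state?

Allowed set {0,1,3,4}
Reachable = {0,2}
  0: safe
  2: ✗ unsafe
counterexample path to 2: tau

Answer: INVARIANT VIOLATED at state 2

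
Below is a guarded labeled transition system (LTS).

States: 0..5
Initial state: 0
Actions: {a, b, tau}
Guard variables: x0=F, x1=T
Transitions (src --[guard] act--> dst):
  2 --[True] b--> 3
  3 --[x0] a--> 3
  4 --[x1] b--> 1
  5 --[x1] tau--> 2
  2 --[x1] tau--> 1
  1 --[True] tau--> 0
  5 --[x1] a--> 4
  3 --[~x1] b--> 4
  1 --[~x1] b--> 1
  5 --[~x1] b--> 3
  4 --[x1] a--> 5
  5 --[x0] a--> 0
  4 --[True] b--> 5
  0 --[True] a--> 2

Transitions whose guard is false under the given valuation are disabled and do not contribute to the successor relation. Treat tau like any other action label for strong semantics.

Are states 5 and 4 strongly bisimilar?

Refine partition for ~:
  P[0] = {{0,1,2,3,4,5}}
  P[1] = {{0},{1},{2},{3},{4},{5}}
6 equivalence class(es) (converged in 2)
5∈{5}, 4∈{4}

Answer: NOT BISIMILAR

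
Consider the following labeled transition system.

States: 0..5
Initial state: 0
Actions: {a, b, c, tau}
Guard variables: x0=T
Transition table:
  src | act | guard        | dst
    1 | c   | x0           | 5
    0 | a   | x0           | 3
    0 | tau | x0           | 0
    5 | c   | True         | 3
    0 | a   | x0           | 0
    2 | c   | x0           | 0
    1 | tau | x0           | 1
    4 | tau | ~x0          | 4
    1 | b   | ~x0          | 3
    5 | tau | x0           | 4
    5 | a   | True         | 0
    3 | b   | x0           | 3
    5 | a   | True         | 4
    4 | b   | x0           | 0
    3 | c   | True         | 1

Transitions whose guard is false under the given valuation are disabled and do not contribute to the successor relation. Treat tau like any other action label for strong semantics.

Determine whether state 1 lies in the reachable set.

Answer: REACHABLE

Analysis:
13 transition(s) survive guard evaluation.
L0 = {0}
L1 = {3}  now seen {0,3}
L2 = {1}  now seen {0,1,3}
L3 = {5}  now seen {0,1,3,5}
L4 = {4}  now seen {0,1,3,4,5}
Reachable = {0,1,3,4,5}
witness 1: a·c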